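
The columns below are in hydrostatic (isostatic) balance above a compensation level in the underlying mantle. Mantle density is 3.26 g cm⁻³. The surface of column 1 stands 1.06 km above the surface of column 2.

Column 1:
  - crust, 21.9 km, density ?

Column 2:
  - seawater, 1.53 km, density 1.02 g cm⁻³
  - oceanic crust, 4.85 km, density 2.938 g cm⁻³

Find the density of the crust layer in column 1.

2.87 g cm⁻³

Take the compensation level at the base of the deeper column (depth z_c below the surface of column 1) and equate Σ ρ_i t_i down to z_c; mantle fills any gap and the z_c terms cancel.
Column 1: 21.9×ρ + (z_c − 21.9)×3.26
Column 2: 1.06×0 + 1.53×1.02 + 4.85×2.938 + (z_c − 1.06 − 6.38)×3.26
The z_c×3.26 term appears on both sides and cancels. Collect the known terms of each column as K = Σ(ρt)_known − 3.26 × (depth of known layers): K_1 = 0 − 3.26×21.9 = −71.394; K_2 = 15.8099 − 3.26×(1.06 + 6.38) = −8.4445.
Balance: K_1 + 21.9×ρ = K_2, so ρ = (K_2 − K_1)/21.9 = 62.9495/21.9 = 2.87 g cm⁻³.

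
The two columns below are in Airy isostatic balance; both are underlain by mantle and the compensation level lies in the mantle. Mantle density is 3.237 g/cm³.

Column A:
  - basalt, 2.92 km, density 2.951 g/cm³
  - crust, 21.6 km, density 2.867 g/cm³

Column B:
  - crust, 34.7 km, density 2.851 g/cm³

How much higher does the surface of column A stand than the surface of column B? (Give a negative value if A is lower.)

For any compensation level in the mantle, the mantle terms cancel and isostasy reduces to e = (Σt_A − Σt_B) − (Σ(ρt)_A − Σ(ρt)_B) / ρ_m.
Σt_A = 24.52 km; Σt_B = 34.7 km; Σ(ρt)_A = 70.54412; Σ(ρt)_B = 98.9297 (in km·g/cm³).
e = (24.52 − 34.7) − (70.54412 − 98.9297) / 3.237 = −1.41 km.

−1.41 km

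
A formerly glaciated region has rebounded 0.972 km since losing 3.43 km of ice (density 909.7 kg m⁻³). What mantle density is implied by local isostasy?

3210 kg m⁻³

ρ_m = ρ_ice t / u = 909.7 × 3.43 km/0.972 km = 3210 kg m⁻³.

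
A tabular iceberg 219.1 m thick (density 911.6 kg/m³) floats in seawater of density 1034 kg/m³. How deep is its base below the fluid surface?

Draft d = t ρ_obj/ρ_fluid = 219.1 m × 911.6/1034 = 193 m.

193 m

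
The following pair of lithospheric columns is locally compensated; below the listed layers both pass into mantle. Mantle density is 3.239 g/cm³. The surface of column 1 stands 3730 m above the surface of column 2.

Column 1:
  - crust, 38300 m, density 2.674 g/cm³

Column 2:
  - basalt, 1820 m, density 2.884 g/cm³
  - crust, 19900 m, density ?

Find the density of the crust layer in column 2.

Take the compensation level at the base of the deeper column (depth z_c below the surface of column 1) and equate Σ ρ_i t_i down to z_c; mantle fills any gap and the z_c terms cancel.
Column 1: 38300×2.674 + (z_c − 38300)×3.239
Column 2: 3730×0 + 1820×2.884 + 19900×ρ + (z_c − 3730 − 21720)×3.239
The z_c×3.239 term appears on both sides and cancels. Collect the known terms of each column as K = Σ(ρt)_known − 3.239 × (depth of known layers): K_1 = 102414.2 − 3.239×38300 = −21639.5; K_2 = 5248.88 − 3.239×(3730 + 21720) = −77183.67.
Balance: K_1 = K_2 + 19900×ρ, so ρ = (K_1 − K_2)/19900 = 55544.2/19900 = 2.79 g/cm³.

2.79 g/cm³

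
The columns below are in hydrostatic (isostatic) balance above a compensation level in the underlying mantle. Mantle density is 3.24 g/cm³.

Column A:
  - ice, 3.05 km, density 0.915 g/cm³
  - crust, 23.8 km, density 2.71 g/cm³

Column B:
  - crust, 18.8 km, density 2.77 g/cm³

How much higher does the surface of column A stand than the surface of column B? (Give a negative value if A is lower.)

3.35 km

For any compensation level in the mantle, the mantle terms cancel and isostasy reduces to e = (Σt_A − Σt_B) − (Σ(ρt)_A − Σ(ρt)_B) / ρ_m.
Σt_A = 26.85 km; Σt_B = 18.8 km; Σ(ρt)_A = 67.28875; Σ(ρt)_B = 52.076 (in km·g/cm³).
e = (26.85 − 18.8) − (67.28875 − 52.076) / 3.24 = 3.35 km.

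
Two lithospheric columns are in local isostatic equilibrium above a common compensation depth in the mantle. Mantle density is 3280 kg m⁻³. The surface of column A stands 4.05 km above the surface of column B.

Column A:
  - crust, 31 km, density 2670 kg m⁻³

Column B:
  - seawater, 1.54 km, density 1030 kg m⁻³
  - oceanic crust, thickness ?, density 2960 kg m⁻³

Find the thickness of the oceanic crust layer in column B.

6.75 km

Take the compensation level at the base of the deeper column (depth z_c below the surface of column A) and equate Σ ρ_i t_i down to z_c; mantle fills any gap and the z_c terms cancel.
Column A: 31×2670 + (z_c − 31)×3280
Column B: 4.05×0 + 1.54×1030 + x×2960 + (z_c − 4.05 − 1.54 − x)×3280
The z_c×3280 term appears on both sides and cancels. Collect the known terms of each column as K = Σ(ρt)_known − 3280 × (depth of known layers): K_A = 82770 − 3280×31 = −18910; K_B = 1586.2 − 3280×(4.05 + 1.54) = −16749.
Balance: K_A = K_B − x×(3280 − 2960), so x = (K_B − K_A)/(3280 − 2960) = 2161/320 = 6.75 km.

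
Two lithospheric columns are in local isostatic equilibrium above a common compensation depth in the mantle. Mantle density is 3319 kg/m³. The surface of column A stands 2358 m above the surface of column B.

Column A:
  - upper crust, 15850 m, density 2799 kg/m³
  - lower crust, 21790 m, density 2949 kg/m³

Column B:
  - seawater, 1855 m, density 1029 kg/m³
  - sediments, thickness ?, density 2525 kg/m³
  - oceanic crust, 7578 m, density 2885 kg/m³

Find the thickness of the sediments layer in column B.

1190 m

Take the compensation level at the base of the deeper column (depth z_c below the surface of column A) and equate Σ ρ_i t_i down to z_c; mantle fills any gap and the z_c terms cancel.
Column A: 15850×2799 + 21790×2949 + (z_c − 37640)×3319
Column B: 2358×0 + 1855×1029 + x×2525 + 7578×2885 + (z_c − 2358 − 9433 − x)×3319
The z_c×3319 term appears on both sides and cancels. Collect the known terms of each column as K = Σ(ρt)_known − 3319 × (depth of known layers): K_A = 108622860 − 3319×37640 = −16304300; K_B = 23771325 − 3319×(2358 + 9433) = −15363004.
Balance: K_A = K_B − x×(3319 − 2525), so x = (K_B − K_A)/(3319 − 2525) = 941296/794 = 1190 m.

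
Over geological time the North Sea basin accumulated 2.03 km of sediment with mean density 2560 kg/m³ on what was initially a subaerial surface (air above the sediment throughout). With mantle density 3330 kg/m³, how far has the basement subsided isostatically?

Subaerial load: s = t ρ_sed / ρ_m = 2.03 km × 2560/3330 = 1.56 km.

1.56 km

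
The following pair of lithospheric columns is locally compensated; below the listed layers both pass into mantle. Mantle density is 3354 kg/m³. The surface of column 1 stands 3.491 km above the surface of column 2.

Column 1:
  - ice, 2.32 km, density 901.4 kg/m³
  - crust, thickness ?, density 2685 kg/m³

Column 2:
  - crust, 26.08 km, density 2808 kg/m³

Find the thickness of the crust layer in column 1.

Take the compensation level at the base of the deeper column (depth z_c below the surface of column 1) and equate Σ ρ_i t_i down to z_c; mantle fills any gap and the z_c terms cancel.
Column 1: 2.32×901.4 + x×2685 + (z_c − 2.32 − x)×3354
Column 2: 3.491×0 + 26.08×2808 + (z_c − 3.491 − 26.08)×3354
The z_c×3354 term appears on both sides and cancels. Collect the known terms of each column as K = Σ(ρt)_known − 3354 × (depth of known layers): K_1 = 2091.248 − 3354×2.32 = −5690.032; K_2 = 73232.64 − 3354×(3.491 + 26.08) = −25948.494.
Balance: K_1 − x×(3354 − 2685) = K_2, so x = (K_1 − K_2)/(3354 − 2685) = 20258.5/669 = 30.3 km.

30.3 km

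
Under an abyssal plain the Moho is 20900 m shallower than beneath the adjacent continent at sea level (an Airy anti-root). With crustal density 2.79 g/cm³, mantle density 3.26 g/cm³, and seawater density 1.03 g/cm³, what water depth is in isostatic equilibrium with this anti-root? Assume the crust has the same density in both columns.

Replacing a thickness d of crust by seawater at the top must be balanced by replacing crust with mantle at the base: d (ρ_c − ρ_w) = a (ρ_m − ρ_c).
d = a (ρ_m − ρ_c)/(ρ_c − ρ_w) = 20900 m × 0.47/1.76 = 5580 m.

5580 m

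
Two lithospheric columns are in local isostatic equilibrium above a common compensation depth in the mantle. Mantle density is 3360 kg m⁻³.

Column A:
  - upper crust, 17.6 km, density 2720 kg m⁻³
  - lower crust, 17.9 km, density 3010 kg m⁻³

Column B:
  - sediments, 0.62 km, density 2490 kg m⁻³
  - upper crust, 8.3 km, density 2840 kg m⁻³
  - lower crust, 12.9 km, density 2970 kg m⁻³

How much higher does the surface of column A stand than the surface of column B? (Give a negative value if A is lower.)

For any compensation level in the mantle, the mantle terms cancel and isostasy reduces to e = (Σt_A − Σt_B) − (Σ(ρt)_A − Σ(ρt)_B) / ρ_m.
Σt_A = 35.5 km; Σt_B = 21.82 km; Σ(ρt)_A = 101751; Σ(ρt)_B = 63428.8 (in km·kg m⁻³).
e = (35.5 − 21.82) − (101751 − 63428.8) / 3360 = 2.27 km.

2.27 km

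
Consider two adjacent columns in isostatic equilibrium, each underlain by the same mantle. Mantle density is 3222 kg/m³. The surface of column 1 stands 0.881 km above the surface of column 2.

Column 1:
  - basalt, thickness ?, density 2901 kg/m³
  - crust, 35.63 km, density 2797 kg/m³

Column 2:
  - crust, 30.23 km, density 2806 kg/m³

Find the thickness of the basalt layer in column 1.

Take the compensation level at the base of the deeper column (depth z_c below the surface of column 1) and equate Σ ρ_i t_i down to z_c; mantle fills any gap and the z_c terms cancel.
Column 1: x×2901 + 35.63×2797 + (z_c − 35.63 − x)×3222
Column 2: 0.881×0 + 30.23×2806 + (z_c − 0.881 − 30.23)×3222
The z_c×3222 term appears on both sides and cancels. Collect the known terms of each column as K = Σ(ρt)_known − 3222 × (depth of known layers): K_1 = 99657.11 − 3222×35.63 = −15142.75; K_2 = 84825.38 − 3222×(0.881 + 30.23) = −15414.262.
Balance: K_1 − x×(3222 − 2901) = K_2, so x = (K_1 − K_2)/(3222 − 2901) = 271.512/321 = 0.846 km.

0.846 km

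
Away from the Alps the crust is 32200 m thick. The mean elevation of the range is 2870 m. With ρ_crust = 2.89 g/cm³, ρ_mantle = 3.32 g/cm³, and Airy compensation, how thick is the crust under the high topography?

54400 m

Root depth r = h ρ_c / (ρ_m − ρ_c) = 2870 m × 2.89 / 0.43 = 19290 m.
Total thickness = T + h + r = 32200 m + 2870 m + 19290 m = 54400 m.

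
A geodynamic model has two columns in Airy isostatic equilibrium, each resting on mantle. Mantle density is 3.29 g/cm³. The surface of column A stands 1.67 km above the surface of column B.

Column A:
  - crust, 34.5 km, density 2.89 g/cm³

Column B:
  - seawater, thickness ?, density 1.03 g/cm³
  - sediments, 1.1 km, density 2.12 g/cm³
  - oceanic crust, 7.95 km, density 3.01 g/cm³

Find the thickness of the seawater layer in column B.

2.12 km

Take the compensation level at the base of the deeper column (depth z_c below the surface of column A) and equate Σ ρ_i t_i down to z_c; mantle fills any gap and the z_c terms cancel.
Column A: 34.5×2.89 + (z_c − 34.5)×3.29
Column B: 1.67×0 + x×1.03 + 1.1×2.12 + 7.95×3.01 + (z_c − 1.67 − 9.05 − x)×3.29
The z_c×3.29 term appears on both sides and cancels. Collect the known terms of each column as K = Σ(ρt)_known − 3.29 × (depth of known layers): K_A = 99.705 − 3.29×34.5 = −13.8; K_B = 26.2615 − 3.29×(1.67 + 9.05) = −9.0073.
Balance: K_A = K_B − x×(3.29 − 1.03), so x = (K_B − K_A)/(3.29 − 1.03) = 4.7927/2.26 = 2.12 km.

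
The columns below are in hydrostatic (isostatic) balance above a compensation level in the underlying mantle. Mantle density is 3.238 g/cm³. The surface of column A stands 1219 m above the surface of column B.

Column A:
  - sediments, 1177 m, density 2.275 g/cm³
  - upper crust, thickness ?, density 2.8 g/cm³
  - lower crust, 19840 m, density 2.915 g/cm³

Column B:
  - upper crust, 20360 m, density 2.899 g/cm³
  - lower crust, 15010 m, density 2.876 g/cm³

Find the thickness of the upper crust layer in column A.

20000 m

Take the compensation level at the base of the deeper column (depth z_c below the surface of column A) and equate Σ ρ_i t_i down to z_c; mantle fills any gap and the z_c terms cancel.
Column A: 1177×2.275 + x×2.8 + 19840×2.915 + (z_c − 21017 − x)×3.238
Column B: 1219×0 + 20360×2.899 + 15010×2.876 + (z_c − 1219 − 35370)×3.238
The z_c×3.238 term appears on both sides and cancels. Collect the known terms of each column as K = Σ(ρt)_known − 3.238 × (depth of known layers): K_A = 60511.275 − 3.238×21017 = −7541.771; K_B = 102192.4 − 3.238×(1219 + 35370) = −16282.782.
Balance: K_A − x×(3.238 − 2.8) = K_B, so x = (K_A − K_B)/(3.238 − 2.8) = 8741.01/0.438 = 20000 m.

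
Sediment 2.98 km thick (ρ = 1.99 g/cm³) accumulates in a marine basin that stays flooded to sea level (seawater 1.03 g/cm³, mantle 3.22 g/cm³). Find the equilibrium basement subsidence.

1.31 km

Submarine loading: the sediment displaces seawater, and the subsidence is in turn flooded, so s (ρ_m − ρ_w) = t (ρ_sed − ρ_w).
s = 2.98 km × (1.99 − 1.03) / (3.22 − 1.03) = 1.31 km.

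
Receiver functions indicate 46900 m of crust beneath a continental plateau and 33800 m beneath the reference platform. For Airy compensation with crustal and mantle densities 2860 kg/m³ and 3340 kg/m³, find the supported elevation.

Excess crust Δ = 46900 m − 33800 m = 13100 m, split between elevation h and root r with h + r = Δ.
Airy balance ρ_c h = (ρ_m − ρ_c) r gives r = h ρ_c/(ρ_m − ρ_c), so h (1 + ρ_c/(ρ_m − ρ_c)) = Δ, i.e. h = Δ (ρ_m − ρ_c)/ρ_m.
h = 13100 m × 480/3340 = 1880 m.

1880 m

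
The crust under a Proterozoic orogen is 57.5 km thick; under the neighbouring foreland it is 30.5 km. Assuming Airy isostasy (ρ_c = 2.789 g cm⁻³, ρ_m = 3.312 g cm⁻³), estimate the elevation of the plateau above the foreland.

4.26 km

Excess crust Δ = 57.5 km − 30.5 km = 27 km, split between elevation h and root r with h + r = Δ.
Airy balance ρ_c h = (ρ_m − ρ_c) r gives r = h ρ_c/(ρ_m − ρ_c), so h (1 + ρ_c/(ρ_m − ρ_c)) = Δ, i.e. h = Δ (ρ_m − ρ_c)/ρ_m.
h = 27 km × 0.523/3.312 = 4.26 km.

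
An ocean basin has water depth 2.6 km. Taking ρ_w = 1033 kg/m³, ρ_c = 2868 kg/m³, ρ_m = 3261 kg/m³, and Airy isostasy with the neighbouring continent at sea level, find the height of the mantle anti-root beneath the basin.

Isostatic balance requires: replacing crust with seawater at the top is compensated by replacing crust with mantle at the base: d (ρ_c − ρ_w) = a (ρ_m − ρ_c).
a = d (ρ_c − ρ_w)/(ρ_m − ρ_c) = 2.6 km × 1835/393 = 12.1 km.

12.1 km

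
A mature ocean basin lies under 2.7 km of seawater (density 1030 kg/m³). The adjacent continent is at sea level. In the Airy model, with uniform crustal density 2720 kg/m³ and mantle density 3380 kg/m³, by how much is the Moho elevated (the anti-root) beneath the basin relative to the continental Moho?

Balancing pressure at the compensation depth: replacing crust with seawater at the top is compensated by replacing crust with mantle at the base: d (ρ_c − ρ_w) = a (ρ_m − ρ_c).
a = d (ρ_c − ρ_w)/(ρ_m − ρ_c) = 2.7 km × 1690/660 = 6.91 km.

6.91 km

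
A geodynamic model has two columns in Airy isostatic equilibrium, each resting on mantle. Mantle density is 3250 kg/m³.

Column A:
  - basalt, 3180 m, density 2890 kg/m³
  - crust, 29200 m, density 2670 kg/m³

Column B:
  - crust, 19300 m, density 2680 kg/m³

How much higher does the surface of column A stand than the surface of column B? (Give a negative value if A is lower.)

2180 m

For any compensation level in the mantle, the mantle terms cancel and isostasy reduces to e = (Σt_A − Σt_B) − (Σ(ρt)_A − Σ(ρt)_B) / ρ_m.
Σt_A = 32380 m; Σt_B = 19300 m; Σ(ρt)_A = 87154200; Σ(ρt)_B = 51724000 (in m·kg/m³).
e = (32380 − 19300) − (87154200 − 51724000) / 3250 = 2180 m.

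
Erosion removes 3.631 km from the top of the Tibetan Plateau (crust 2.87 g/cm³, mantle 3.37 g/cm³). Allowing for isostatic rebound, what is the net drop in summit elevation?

Rebound u = e ρ_c/ρ_m = 3.631 km × 2.87/3.37 = 3.092 km.
Net surface drop = e − u = 3.631 km − 3.092 km = e (ρ_m − ρ_c)/ρ_m = 0.539 km.

0.539 km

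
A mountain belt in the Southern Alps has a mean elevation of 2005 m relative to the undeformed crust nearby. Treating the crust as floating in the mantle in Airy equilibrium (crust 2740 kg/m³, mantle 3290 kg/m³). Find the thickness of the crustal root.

9990 m

Balancing pressure at the compensation depth: the weight of the topography is balanced by the buoyancy of the root, ρ_c h = (ρ_m − ρ_c) r.
r = h · ρ_c / (ρ_m − ρ_c) = 2005 m × 2740 / (3290 − 2740) = 9990 m.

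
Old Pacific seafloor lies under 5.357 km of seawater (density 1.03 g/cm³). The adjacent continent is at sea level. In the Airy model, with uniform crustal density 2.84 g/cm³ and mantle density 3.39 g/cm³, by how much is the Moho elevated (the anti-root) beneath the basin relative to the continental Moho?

17.6 km

By Archimedes' principle applied to the lithosphere: replacing crust with seawater at the top is compensated by replacing crust with mantle at the base: d (ρ_c − ρ_w) = a (ρ_m − ρ_c).
a = d (ρ_c − ρ_w)/(ρ_m − ρ_c) = 5.357 km × 1.81/0.55 = 17.6 km.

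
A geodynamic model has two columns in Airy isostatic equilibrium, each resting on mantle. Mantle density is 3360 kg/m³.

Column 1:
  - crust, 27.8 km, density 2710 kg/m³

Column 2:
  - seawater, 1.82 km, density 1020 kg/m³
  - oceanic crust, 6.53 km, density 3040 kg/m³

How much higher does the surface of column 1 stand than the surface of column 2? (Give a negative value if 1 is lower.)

For any compensation level in the mantle, the mantle terms cancel and isostasy reduces to e = (Σt_1 − Σt_2) − (Σ(ρt)_1 − Σ(ρt)_2) / ρ_m.
Σt_1 = 27.8 km; Σt_2 = 8.35 km; Σ(ρt)_1 = 75338; Σ(ρt)_2 = 21707.6 (in km·kg/m³).
e = (27.8 − 8.35) − (75338 − 21707.6) / 3360 = 3.49 km.

3.49 km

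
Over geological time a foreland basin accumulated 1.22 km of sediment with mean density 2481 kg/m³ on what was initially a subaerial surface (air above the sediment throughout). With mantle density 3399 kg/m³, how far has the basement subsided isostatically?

0.891 km

Subaerial load: s = t ρ_sed / ρ_m = 1.22 km × 2481/3399 = 0.891 km.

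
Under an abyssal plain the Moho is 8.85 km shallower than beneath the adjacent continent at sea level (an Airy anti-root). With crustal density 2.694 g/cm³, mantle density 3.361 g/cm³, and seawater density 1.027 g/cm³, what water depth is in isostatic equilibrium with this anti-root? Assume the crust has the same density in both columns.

Replacing a thickness d of crust by seawater at the top must be balanced by replacing crust with mantle at the base: d (ρ_c − ρ_w) = a (ρ_m − ρ_c).
d = a (ρ_m − ρ_c)/(ρ_c − ρ_w) = 8.85 km × 0.667/1.667 = 3.54 km.

3.54 km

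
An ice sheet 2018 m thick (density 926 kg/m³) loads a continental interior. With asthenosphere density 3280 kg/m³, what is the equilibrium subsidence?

570 m

Equating mass per unit area of the two columns: the ice load ρ_ice t is balanced by mantle displaced below, ρ_m s.
s = t ρ_ice / ρ_m = 2018 m × 926/3280 = 570 m.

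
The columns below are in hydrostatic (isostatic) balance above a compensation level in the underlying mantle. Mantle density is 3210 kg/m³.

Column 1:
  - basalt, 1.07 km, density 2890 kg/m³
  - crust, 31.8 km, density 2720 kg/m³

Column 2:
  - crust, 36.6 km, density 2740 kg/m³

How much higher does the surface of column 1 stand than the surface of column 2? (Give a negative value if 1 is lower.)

For any compensation level in the mantle, the mantle terms cancel and isostasy reduces to e = (Σt_1 − Σt_2) − (Σ(ρt)_1 − Σ(ρt)_2) / ρ_m.
Σt_1 = 32.87 km; Σt_2 = 36.6 km; Σ(ρt)_1 = 89588.3; Σ(ρt)_2 = 100284 (in km·kg/m³).
e = (32.87 − 36.6) − (89588.3 − 100284) / 3210 = −0.398 km.

−0.398 km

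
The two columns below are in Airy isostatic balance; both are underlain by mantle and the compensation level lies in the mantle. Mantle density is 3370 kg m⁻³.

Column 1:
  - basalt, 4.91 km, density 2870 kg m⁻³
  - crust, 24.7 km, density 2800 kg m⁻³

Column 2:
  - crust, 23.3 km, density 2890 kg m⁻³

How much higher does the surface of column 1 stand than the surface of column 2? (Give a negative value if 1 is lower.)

For any compensation level in the mantle, the mantle terms cancel and isostasy reduces to e = (Σt_1 − Σt_2) − (Σ(ρt)_1 − Σ(ρt)_2) / ρ_m.
Σt_1 = 29.61 km; Σt_2 = 23.3 km; Σ(ρt)_1 = 83251.7; Σ(ρt)_2 = 67337 (in km·kg m⁻³).
e = (29.61 − 23.3) − (83251.7 − 67337) / 3370 = 1.59 km.

1.59 km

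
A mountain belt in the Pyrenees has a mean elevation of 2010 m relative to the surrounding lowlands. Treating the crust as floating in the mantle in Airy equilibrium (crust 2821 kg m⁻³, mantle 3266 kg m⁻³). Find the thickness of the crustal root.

For local isostatic compensation: the weight of the topography is balanced by the buoyancy of the root, ρ_c h = (ρ_m − ρ_c) r.
r = h · ρ_c / (ρ_m − ρ_c) = 2010 m × 2821 / (3266 − 2821) = 12700 m.

12700 m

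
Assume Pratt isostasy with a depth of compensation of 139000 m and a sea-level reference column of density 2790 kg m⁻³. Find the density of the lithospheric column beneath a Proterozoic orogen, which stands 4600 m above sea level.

2700 kg m⁻³

Pratt balance: ρ_ref D = ρ (D + h).
ρ = ρ_ref D/(D + h) = 2790 × 139000 m/(139000 m + 4600 m) = 2700 kg m⁻³.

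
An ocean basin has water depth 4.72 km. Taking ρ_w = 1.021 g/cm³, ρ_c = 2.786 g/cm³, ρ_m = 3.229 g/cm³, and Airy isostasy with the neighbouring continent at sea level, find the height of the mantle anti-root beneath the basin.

By Archimedes' principle applied to the lithosphere: replacing crust with seawater at the top is compensated by replacing crust with mantle at the base: d (ρ_c − ρ_w) = a (ρ_m − ρ_c).
a = d (ρ_c − ρ_w)/(ρ_m − ρ_c) = 4.72 km × 1.765/0.443 = 18.8 km.

18.8 km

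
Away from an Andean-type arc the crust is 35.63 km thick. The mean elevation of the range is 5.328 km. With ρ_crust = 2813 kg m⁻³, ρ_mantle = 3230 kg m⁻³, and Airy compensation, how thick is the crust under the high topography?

76.9 km

Root depth r = h ρ_c / (ρ_m − ρ_c) = 5.328 km × 2813 / 417 = 35.94 km.
Total thickness = T + h + r = 35.63 km + 5.328 km + 35.94 km = 76.9 km.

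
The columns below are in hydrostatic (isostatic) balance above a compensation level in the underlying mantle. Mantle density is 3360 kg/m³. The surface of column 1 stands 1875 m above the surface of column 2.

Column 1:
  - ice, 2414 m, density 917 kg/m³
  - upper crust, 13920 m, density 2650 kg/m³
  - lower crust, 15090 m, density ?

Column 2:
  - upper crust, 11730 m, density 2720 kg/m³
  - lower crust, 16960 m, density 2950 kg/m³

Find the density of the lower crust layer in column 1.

Take the compensation level at the base of the deeper column (depth z_c below the surface of column 1) and equate Σ ρ_i t_i down to z_c; mantle fills any gap and the z_c terms cancel.
Column 1: 2414×917 + 13920×2650 + 15090×ρ + (z_c − 31424)×3360
Column 2: 1875×0 + 11730×2720 + 16960×2950 + (z_c − 1875 − 28690)×3360
The z_c×3360 term appears on both sides and cancels. Collect the known terms of each column as K = Σ(ρt)_known − 3360 × (depth of known layers): K_1 = 39101638 − 3360×31424 = −66483002; K_2 = 81937600 − 3360×(1875 + 28690) = −20760800.
Balance: K_1 + 15090×ρ = K_2, so ρ = (K_2 − K_1)/15090 = 45722200/15090 = 3030 kg/m³.

3030 kg/m³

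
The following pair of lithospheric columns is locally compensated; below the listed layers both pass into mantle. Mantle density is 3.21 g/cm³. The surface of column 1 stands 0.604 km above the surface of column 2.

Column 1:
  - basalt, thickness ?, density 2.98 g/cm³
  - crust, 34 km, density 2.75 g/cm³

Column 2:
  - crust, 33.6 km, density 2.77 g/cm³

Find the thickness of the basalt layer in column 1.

Take the compensation level at the base of the deeper column (depth z_c below the surface of column 1) and equate Σ ρ_i t_i down to z_c; mantle fills any gap and the z_c terms cancel.
Column 1: x×2.98 + 34×2.75 + (z_c − 34 − x)×3.21
Column 2: 0.604×0 + 33.6×2.77 + (z_c − 0.604 − 33.6)×3.21
The z_c×3.21 term appears on both sides and cancels. Collect the known terms of each column as K = Σ(ρt)_known − 3.21 × (depth of known layers): K_1 = 93.5 − 3.21×34 = −15.64; K_2 = 93.072 − 3.21×(0.604 + 33.6) = −16.72284.
Balance: K_1 − x×(3.21 − 2.98) = K_2, so x = (K_1 − K_2)/(3.21 − 2.98) = 1.08284/0.23 = 4.71 km.

4.71 km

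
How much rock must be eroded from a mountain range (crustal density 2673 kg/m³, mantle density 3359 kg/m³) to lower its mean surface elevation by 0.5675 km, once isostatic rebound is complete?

2.78 km

Net drop Δ = e − u = e − e ρ_c/ρ_m = e (ρ_m − ρ_c)/ρ_m.
e = Δ ρ_m/(ρ_m − ρ_c) = 0.5675 km × 3359/686 = 2.78 km.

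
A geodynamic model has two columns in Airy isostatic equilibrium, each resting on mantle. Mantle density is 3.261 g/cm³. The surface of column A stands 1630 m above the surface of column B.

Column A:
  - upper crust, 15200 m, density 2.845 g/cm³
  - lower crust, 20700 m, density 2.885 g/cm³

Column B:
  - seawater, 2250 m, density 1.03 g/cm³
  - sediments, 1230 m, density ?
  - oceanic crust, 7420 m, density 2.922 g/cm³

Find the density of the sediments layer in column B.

Take the compensation level at the base of the deeper column (depth z_c below the surface of column A) and equate Σ ρ_i t_i down to z_c; mantle fills any gap and the z_c terms cancel.
Column A: 15200×2.845 + 20700×2.885 + (z_c − 35900)×3.261
Column B: 1630×0 + 2250×1.03 + 1230×ρ + 7420×2.922 + (z_c − 1630 − 10900)×3.261
The z_c×3.261 term appears on both sides and cancels. Collect the known terms of each column as K = Σ(ρt)_known − 3.261 × (depth of known layers): K_A = 102963.5 − 3.261×35900 = −14106.4; K_B = 23998.74 − 3.261×(1630 + 10900) = −16861.59.
Balance: K_A = K_B + 1230×ρ, so ρ = (K_A − K_B)/1230 = 2755.19/1230 = 2.24 g/cm³.

2.24 g/cm³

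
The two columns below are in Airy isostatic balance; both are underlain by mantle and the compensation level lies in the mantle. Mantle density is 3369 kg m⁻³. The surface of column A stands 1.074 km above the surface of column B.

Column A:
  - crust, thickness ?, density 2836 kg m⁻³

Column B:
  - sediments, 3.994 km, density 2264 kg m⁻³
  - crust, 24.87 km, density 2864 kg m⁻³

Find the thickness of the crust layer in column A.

Take the compensation level at the base of the deeper column (depth z_c below the surface of column A) and equate Σ ρ_i t_i down to z_c; mantle fills any gap and the z_c terms cancel.
Column A: x×2836 + (z_c − 0 − x)×3369
Column B: 1.074×0 + 3.994×2264 + 24.87×2864 + (z_c − 1.074 − 28.864)×3369
The z_c×3369 term appears on both sides and cancels. Collect the known terms of each column as K = Σ(ρt)_known − 3369 × (depth of known layers): K_A = 0 − 3369×0 = 0; K_B = 80270.096 − 3369×(1.074 + 28.864) = −20591.026.
Balance: K_A − x×(3369 − 2836) = K_B, so x = (K_A − K_B)/(3369 − 2836) = 20591/533 = 38.6 km.

38.6 km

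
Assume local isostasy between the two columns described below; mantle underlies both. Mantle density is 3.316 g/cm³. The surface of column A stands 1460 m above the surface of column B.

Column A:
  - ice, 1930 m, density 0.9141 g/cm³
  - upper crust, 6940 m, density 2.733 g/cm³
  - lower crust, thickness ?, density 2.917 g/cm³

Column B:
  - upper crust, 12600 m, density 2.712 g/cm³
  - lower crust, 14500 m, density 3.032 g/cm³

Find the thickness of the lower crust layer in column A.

Take the compensation level at the base of the deeper column (depth z_c below the surface of column A) and equate Σ ρ_i t_i down to z_c; mantle fills any gap and the z_c terms cancel.
Column A: 1930×0.9141 + 6940×2.733 + x×2.917 + (z_c − 8870 − x)×3.316
Column B: 1460×0 + 12600×2.712 + 14500×3.032 + (z_c − 1460 − 27100)×3.316
The z_c×3.316 term appears on both sides and cancels. Collect the known terms of each column as K = Σ(ρt)_known − 3.316 × (depth of known layers): K_A = 20731.233 − 3.316×8870 = −8681.687; K_B = 78135.2 − 3.316×(1460 + 27100) = −16569.76.
Balance: K_A − x×(3.316 − 2.917) = K_B, so x = (K_A − K_B)/(3.316 − 2.917) = 7888.07/0.399 = 19800 m.

19800 m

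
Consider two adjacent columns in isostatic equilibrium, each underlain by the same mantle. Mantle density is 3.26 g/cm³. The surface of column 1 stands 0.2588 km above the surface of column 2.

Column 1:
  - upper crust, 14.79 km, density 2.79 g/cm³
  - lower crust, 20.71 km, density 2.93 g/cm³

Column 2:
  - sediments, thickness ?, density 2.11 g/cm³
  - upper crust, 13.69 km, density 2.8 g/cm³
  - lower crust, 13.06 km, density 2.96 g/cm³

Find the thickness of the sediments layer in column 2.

Take the compensation level at the base of the deeper column (depth z_c below the surface of column 1) and equate Σ ρ_i t_i down to z_c; mantle fills any gap and the z_c terms cancel.
Column 1: 14.79×2.79 + 20.71×2.93 + (z_c − 35.5)×3.26
Column 2: 0.2588×0 + x×2.11 + 13.69×2.8 + 13.06×2.96 + (z_c − 0.2588 − 26.75 − x)×3.26
The z_c×3.26 term appears on both sides and cancels. Collect the known terms of each column as K = Σ(ρt)_known − 3.26 × (depth of known layers): K_1 = 101.9444 − 3.26×35.5 = −13.7856; K_2 = 76.9896 − 3.26×(0.2588 + 26.75) = −11.059088.
Balance: K_1 = K_2 − x×(3.26 − 2.11), so x = (K_2 − K_1)/(3.26 − 2.11) = 2.72651/1.15 = 2.37 km.

2.37 km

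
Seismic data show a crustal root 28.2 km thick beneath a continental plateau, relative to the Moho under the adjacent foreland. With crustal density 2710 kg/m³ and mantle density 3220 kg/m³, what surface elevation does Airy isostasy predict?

5.31 km

By Archimedes' principle applied to the lithosphere: ρ_c h = (ρ_m − ρ_c) r.
h = r (ρ_m − ρ_c) / ρ_c = 28.2 km × (3220 − 2710) / 2710 = 5.31 km.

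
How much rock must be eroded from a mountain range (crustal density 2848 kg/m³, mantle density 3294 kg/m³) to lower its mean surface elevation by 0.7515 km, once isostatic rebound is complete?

5.55 km

Net drop Δ = e − u = e − e ρ_c/ρ_m = e (ρ_m − ρ_c)/ρ_m.
e = Δ ρ_m/(ρ_m − ρ_c) = 0.7515 km × 3294/446 = 5.55 km.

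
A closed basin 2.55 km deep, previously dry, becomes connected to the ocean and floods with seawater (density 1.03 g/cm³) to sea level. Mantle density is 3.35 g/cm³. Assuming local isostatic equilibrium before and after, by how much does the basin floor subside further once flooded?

1.13 km

After flooding the water column is d + s deep. Its weight must equal the weight of mantle displaced by the extra subsidence s: (d + s) ρ_w = s ρ_m.
s = d ρ_w / (ρ_m − ρ_w) = 2.55 km × 1.03/(3.35 − 1.03) = 1.13 km.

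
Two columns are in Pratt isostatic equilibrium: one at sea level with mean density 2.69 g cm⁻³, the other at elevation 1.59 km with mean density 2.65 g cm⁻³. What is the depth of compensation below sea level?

ρ_ref D = ρ (D + h) → D (ρ_ref − ρ) = ρ h.
D = ρ h/(ρ_ref − ρ) = 2.65 × 1.59 km/(2.69 − 2.65) = 105 km.

105 km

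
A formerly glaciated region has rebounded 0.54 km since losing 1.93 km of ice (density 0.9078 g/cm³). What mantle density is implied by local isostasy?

ρ_m = ρ_ice t / u = 0.9078 × 1.93 km/0.54 km = 3.24 g/cm³.

3.24 g/cm³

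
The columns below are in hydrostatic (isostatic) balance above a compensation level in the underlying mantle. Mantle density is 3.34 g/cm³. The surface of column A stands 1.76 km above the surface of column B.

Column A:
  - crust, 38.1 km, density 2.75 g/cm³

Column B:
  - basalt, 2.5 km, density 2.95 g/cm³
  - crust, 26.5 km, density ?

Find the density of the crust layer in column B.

Take the compensation level at the base of the deeper column (depth z_c below the surface of column A) and equate Σ ρ_i t_i down to z_c; mantle fills any gap and the z_c terms cancel.
Column A: 38.1×2.75 + (z_c − 38.1)×3.34
Column B: 1.76×0 + 2.5×2.95 + 26.5×ρ + (z_c − 1.76 − 29)×3.34
The z_c×3.34 term appears on both sides and cancels. Collect the known terms of each column as K = Σ(ρt)_known − 3.34 × (depth of known layers): K_A = 104.775 − 3.34×38.1 = −22.479; K_B = 7.375 − 3.34×(1.76 + 29) = −95.3634.
Balance: K_A = K_B + 26.5×ρ, so ρ = (K_A − K_B)/26.5 = 72.8844/26.5 = 2.75 g/cm³.

2.75 g/cm³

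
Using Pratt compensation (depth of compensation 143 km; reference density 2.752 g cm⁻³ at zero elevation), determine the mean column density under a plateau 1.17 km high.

Pratt balance: ρ_ref D = ρ (D + h).
ρ = ρ_ref D/(D + h) = 2.752 × 143 km/(143 km + 1.17 km) = 2.73 g cm⁻³.

2.73 g cm⁻³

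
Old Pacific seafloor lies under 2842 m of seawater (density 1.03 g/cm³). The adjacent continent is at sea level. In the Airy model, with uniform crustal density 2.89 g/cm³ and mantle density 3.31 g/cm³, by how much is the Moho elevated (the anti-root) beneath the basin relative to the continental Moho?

By Archimedes' principle applied to the lithosphere: replacing crust with seawater at the top is compensated by replacing crust with mantle at the base: d (ρ_c − ρ_w) = a (ρ_m − ρ_c).
a = d (ρ_c − ρ_w)/(ρ_m − ρ_c) = 2842 m × 1.86/0.42 = 12600 m.

12600 m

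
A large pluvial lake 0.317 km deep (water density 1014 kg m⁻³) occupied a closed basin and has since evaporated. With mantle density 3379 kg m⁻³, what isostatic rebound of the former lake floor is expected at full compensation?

u = d ρ_w/ρ_m = 0.317 km × 1014/3379 = 0.0951 km.

0.0951 km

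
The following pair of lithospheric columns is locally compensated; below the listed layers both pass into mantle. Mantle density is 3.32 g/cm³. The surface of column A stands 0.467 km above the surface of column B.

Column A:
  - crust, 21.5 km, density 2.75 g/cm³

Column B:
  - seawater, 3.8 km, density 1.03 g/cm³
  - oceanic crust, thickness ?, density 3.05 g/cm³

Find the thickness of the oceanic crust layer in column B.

Take the compensation level at the base of the deeper column (depth z_c below the surface of column A) and equate Σ ρ_i t_i down to z_c; mantle fills any gap and the z_c terms cancel.
Column A: 21.5×2.75 + (z_c − 21.5)×3.32
Column B: 0.467×0 + 3.8×1.03 + x×3.05 + (z_c − 0.467 − 3.8 − x)×3.32
The z_c×3.32 term appears on both sides and cancels. Collect the known terms of each column as K = Σ(ρt)_known − 3.32 × (depth of known layers): K_A = 59.125 − 3.32×21.5 = −12.255; K_B = 3.914 − 3.32×(0.467 + 3.8) = −10.25244.
Balance: K_A = K_B − x×(3.32 − 3.05), so x = (K_B − K_A)/(3.32 − 3.05) = 2.00256/0.27 = 7.42 km.

7.42 km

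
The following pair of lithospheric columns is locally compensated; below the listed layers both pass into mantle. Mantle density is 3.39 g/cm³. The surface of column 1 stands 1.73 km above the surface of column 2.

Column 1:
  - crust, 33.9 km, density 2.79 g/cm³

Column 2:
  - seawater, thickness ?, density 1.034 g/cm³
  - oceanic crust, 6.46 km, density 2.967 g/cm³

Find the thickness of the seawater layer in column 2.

4.98 km

Take the compensation level at the base of the deeper column (depth z_c below the surface of column 1) and equate Σ ρ_i t_i down to z_c; mantle fills any gap and the z_c terms cancel.
Column 1: 33.9×2.79 + (z_c − 33.9)×3.39
Column 2: 1.73×0 + x×1.034 + 6.46×2.967 + (z_c − 1.73 − 6.46 − x)×3.39
The z_c×3.39 term appears on both sides and cancels. Collect the known terms of each column as K = Σ(ρt)_known − 3.39 × (depth of known layers): K_1 = 94.581 − 3.39×33.9 = −20.34; K_2 = 19.16682 − 3.39×(1.73 + 6.46) = −8.59728.
Balance: K_1 = K_2 − x×(3.39 − 1.034), so x = (K_2 − K_1)/(3.39 − 1.034) = 11.7427/2.356 = 4.98 km.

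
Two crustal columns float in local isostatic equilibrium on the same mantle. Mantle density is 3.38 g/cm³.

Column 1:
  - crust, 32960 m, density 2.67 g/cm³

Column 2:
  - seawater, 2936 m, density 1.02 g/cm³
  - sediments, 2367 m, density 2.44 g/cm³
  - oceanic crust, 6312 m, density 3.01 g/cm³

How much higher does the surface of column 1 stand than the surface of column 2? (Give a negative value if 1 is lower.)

3520 m

For any compensation level in the mantle, the mantle terms cancel and isostasy reduces to e = (Σt_1 − Σt_2) − (Σ(ρt)_1 − Σ(ρt)_2) / ρ_m.
Σt_1 = 32960 m; Σt_2 = 11615 m; Σ(ρt)_1 = 88003.2; Σ(ρt)_2 = 27769.32 (in m·g/cm³).
e = (32960 − 11615) − (88003.2 − 27769.32) / 3.38 = 3520 m.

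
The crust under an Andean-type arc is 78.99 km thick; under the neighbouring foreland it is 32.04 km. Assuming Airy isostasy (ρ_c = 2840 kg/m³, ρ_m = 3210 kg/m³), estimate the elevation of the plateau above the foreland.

5.41 km

Excess crust Δ = 78.99 km − 32.04 km = 46.95 km, split between elevation h and root r with h + r = Δ.
Airy balance ρ_c h = (ρ_m − ρ_c) r gives r = h ρ_c/(ρ_m − ρ_c), so h (1 + ρ_c/(ρ_m − ρ_c)) = Δ, i.e. h = Δ (ρ_m − ρ_c)/ρ_m.
h = 46.95 km × 370/3210 = 5.41 km.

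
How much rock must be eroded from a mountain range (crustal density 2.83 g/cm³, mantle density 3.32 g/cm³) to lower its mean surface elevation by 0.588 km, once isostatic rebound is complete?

3.98 km

Net drop Δ = e − u = e − e ρ_c/ρ_m = e (ρ_m − ρ_c)/ρ_m.
e = Δ ρ_m/(ρ_m − ρ_c) = 0.588 km × 3.32/0.49 = 3.98 km.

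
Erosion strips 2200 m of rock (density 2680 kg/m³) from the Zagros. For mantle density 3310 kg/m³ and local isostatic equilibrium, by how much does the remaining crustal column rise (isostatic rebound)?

Unloading: uplift u = e ρ_c/ρ_m = 2200 m × 2680/3310 = 1780 m.

1780 m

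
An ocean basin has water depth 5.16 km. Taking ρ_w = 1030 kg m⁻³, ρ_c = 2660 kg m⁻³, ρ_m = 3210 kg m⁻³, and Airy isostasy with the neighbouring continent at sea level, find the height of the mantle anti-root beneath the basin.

In Airy isostatic equilibrium: replacing crust with seawater at the top is compensated by replacing crust with mantle at the base: d (ρ_c − ρ_w) = a (ρ_m − ρ_c).
a = d (ρ_c − ρ_w)/(ρ_m − ρ_c) = 5.16 km × 1630/550 = 15.3 km.

15.3 km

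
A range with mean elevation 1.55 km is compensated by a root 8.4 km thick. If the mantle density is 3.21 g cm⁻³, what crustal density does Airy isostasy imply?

ρ_c h = (ρ_m − ρ_c) r → ρ_c (h + r) = ρ_m r → ρ_c = ρ_m r / (h + r).
ρ_c = 3.21 × 8.4 km / (1.55 km + 8.4 km) = 2.71 g cm⁻³.

2.71 g cm⁻³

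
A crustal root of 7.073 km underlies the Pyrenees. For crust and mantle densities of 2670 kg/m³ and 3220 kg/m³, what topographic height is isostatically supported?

Isostatic balance requires: ρ_c h = (ρ_m − ρ_c) r.
h = r (ρ_m − ρ_c) / ρ_c = 7.073 km × (3220 − 2670) / 2670 = 1.46 km.

1.46 km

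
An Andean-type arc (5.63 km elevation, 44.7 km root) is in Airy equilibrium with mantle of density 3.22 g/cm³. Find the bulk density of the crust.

2.86 g/cm³

ρ_c h = (ρ_m − ρ_c) r → ρ_c (h + r) = ρ_m r → ρ_c = ρ_m r / (h + r).
ρ_c = 3.22 × 44.7 km / (5.63 km + 44.7 km) = 2.86 g/cm³.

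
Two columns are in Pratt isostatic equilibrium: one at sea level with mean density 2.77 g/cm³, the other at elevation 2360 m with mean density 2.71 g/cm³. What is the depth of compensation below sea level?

ρ_ref D = ρ (D + h) → D (ρ_ref − ρ) = ρ h.
D = ρ h/(ρ_ref − ρ) = 2.71 × 2360 m/(2.77 − 2.71) = 107000 m.

107000 m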